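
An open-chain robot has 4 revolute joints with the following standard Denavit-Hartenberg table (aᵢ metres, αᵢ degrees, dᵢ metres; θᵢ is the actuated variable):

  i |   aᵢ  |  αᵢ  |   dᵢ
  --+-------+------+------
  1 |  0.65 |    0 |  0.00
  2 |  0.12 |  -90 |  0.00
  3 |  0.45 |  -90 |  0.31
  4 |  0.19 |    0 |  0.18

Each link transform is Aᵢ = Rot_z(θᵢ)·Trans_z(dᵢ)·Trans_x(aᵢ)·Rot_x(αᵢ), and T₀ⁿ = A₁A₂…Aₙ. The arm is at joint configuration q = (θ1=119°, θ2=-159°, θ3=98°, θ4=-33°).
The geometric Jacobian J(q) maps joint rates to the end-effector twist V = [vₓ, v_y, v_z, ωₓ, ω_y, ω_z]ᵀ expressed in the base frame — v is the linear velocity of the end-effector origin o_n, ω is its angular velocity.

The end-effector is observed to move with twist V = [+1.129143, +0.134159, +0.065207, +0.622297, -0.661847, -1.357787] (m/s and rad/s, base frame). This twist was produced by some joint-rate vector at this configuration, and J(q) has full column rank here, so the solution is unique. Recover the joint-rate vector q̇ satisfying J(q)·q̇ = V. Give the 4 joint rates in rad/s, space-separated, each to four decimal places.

o_n = [-0.1589, 0.9772, -0.5784]
J₁: ẑ×o_n = [-0.9772, -0.1589, 0.0000], ω = ẑ
J2: z=[0.0000, 0.0000, 1.0000] o=[-0.3151, 0.5685, 0.0000] → [-0.4087, 0.1562, 0.0000, 0.0000, 0.0000, 1.0000]
J3: z=[0.6428, 0.7660, 0.0000] o=[-0.2232, 0.4914, 0.0000] → [-0.4431, 0.3718, 0.2631, 0.6428, 0.7660, 0.0000]
J4: z=[-0.7586, 0.6365, 0.1392] o=[-0.0719, 0.7691, -0.4456] → [-0.1135, -0.1128, -0.1025, -0.7586, 0.6365, 0.1392]
q̇ = J⁺·V = [-0.8360, -0.3950, -0.1070, -0.9110]

-0.8360 -0.3950 -0.1070 -0.9110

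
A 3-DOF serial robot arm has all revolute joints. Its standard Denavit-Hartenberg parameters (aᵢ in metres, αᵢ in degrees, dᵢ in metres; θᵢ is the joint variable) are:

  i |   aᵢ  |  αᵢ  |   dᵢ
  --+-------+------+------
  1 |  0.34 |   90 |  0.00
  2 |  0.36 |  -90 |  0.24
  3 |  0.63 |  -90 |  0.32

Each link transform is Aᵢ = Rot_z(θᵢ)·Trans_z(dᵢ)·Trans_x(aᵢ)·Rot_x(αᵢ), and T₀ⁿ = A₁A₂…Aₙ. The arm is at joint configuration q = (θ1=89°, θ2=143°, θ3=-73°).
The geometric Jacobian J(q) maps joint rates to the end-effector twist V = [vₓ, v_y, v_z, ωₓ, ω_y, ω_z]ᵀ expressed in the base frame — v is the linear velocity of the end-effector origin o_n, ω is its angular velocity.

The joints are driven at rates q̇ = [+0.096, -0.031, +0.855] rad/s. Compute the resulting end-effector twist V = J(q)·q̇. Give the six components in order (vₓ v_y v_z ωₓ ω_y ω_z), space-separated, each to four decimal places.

o_n = [0.8373, -0.3019, 0.0719]
J₁: ẑ×o_n = [0.3019, 0.8373, -0.0000], ω = ẑ
J2: z=[0.9998, -0.0175, 0.0000] o=[0.0059, 0.3399, 0.0000] → [-0.0013, -0.0719, -0.6272, 0.9998, -0.0175, 0.0000]
J3: z=[-0.0105, -0.6017, -0.7986] o=[0.2409, 0.0483, 0.2167] → [-0.1926, -0.4779, 0.3626, -0.0105, -0.6017, -0.7986]
V = J·q̇ = [-0.1356, -0.3260, 0.3294, -0.0400, -0.5139, -0.5868]

-0.1356 -0.3260 0.3294 -0.0400 -0.5139 -0.5868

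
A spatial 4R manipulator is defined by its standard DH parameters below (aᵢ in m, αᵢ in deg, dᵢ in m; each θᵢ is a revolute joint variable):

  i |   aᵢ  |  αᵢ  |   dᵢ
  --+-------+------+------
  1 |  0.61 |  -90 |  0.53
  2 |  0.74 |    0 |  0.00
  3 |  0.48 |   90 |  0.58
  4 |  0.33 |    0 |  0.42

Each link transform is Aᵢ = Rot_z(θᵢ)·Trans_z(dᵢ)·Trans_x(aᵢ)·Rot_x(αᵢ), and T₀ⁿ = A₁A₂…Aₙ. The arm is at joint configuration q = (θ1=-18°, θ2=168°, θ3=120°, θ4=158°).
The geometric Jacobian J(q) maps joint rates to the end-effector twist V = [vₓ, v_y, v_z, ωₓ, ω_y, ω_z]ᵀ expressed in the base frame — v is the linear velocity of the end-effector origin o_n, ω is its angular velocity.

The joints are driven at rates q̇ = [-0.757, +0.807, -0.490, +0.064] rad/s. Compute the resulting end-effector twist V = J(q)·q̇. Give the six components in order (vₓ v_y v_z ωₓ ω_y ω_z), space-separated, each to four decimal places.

0.5766 0.1578 0.6862 0.0401 0.3203 -0.7372

o_n = [-0.2196, 0.8112, 0.6714]
J₁: ẑ×o_n = [-0.8112, -0.2196, 0.0000], ω = ẑ
J2: z=[0.3090, 0.9511, 0.0000] o=[0.5801, -0.1885, 0.5300] → [0.1345, -0.0437, 1.0695, 0.3090, 0.9511, 0.0000]
J3: z=[0.3090, 0.9511, 0.0000] o=[-0.1083, 0.0352, 0.3761] → [0.2808, -0.0913, 0.3457, 0.3090, 0.9511, 0.0000]
J4: z=[-0.9045, 0.2939, 0.3090] o=[0.2120, 0.5410, 0.8327] → [-0.1309, -0.2792, -0.1176, -0.9045, 0.2939, 0.3090]
V = J·q̇ = [0.5766, 0.1578, 0.6862, 0.0401, 0.3203, -0.7372]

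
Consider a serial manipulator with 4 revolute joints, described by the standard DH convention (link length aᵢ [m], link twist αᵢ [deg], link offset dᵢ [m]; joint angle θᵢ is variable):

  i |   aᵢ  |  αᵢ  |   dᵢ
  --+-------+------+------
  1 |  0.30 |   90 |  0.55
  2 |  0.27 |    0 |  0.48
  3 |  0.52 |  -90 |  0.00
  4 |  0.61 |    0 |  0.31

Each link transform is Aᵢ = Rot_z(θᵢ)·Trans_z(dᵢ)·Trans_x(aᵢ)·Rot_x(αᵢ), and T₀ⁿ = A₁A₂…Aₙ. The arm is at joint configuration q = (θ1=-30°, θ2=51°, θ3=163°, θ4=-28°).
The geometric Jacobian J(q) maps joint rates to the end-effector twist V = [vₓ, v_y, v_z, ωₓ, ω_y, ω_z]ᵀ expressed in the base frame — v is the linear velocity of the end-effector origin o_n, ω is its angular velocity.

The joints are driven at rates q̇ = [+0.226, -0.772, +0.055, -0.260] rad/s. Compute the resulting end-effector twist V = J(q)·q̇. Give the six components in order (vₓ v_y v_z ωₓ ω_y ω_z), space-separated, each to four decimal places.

-0.2799 -0.0612 0.4154 0.2326 0.6936 0.4415

o_n = [-0.5861, -0.5465, -0.0891]
J₁: ẑ×o_n = [0.5465, -0.5861, 0.0000], ω = ẑ
J2: z=[-0.5000, -0.8660, 0.0000] o=[0.2598, -0.1500, 0.5500] → [0.5535, -0.3196, -0.5344, -0.5000, -0.8660, 0.0000]
J3: z=[-0.5000, -0.8660, 0.0000] o=[0.1670, -0.6507, 0.7598] → [0.7352, -0.4245, -0.7043, -0.5000, -0.8660, 0.0000]
J4: z=[0.4843, -0.2796, -0.8290] o=[-0.2064, -0.4351, 0.4690] → [0.0637, 0.5851, -0.1601, 0.4843, -0.2796, -0.8290]
V = J·q̇ = [-0.2799, -0.0612, 0.4154, 0.2326, 0.6936, 0.4415]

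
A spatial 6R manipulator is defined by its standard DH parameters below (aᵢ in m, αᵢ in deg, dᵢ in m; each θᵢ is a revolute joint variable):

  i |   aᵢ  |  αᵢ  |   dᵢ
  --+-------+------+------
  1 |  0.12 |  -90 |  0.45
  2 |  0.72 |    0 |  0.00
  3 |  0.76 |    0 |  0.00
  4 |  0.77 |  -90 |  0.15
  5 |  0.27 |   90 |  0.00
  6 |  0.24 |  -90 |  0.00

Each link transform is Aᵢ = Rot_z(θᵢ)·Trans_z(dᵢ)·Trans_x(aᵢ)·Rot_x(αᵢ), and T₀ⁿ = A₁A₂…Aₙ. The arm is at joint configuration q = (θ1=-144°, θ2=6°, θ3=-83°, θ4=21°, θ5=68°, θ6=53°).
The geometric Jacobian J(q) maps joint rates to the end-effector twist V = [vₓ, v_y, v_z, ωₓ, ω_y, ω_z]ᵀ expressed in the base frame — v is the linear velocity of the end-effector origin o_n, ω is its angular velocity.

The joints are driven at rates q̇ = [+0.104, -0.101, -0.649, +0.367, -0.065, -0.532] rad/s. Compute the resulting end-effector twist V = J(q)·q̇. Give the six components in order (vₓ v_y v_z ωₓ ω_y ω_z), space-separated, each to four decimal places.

o_n = [-1.4995, -0.7999, 1.7751]
J₁: ẑ×o_n = [0.7999, -1.4995, 0.0000], ω = ẑ
J2: z=[0.5878, -0.8090, 0.0000] o=[-0.0971, -0.0705, 0.4500] → [-1.0721, -0.7789, -1.5633, 0.5878, -0.8090, 0.0000]
J3: z=[0.5878, -0.8090, 0.0000] o=[-0.6764, -0.4914, 0.3747] → [-1.1330, -0.8231, -0.8473, 0.5878, -0.8090, 0.0000]
J4: z=[0.5878, -0.8090, 0.0000] o=[-0.8147, -0.5919, 1.1153] → [-0.5339, -0.3879, -0.6763, 0.5878, -0.8090, 0.0000]
J5: z=[-0.6707, -0.4873, -0.5592] o=[-1.0749, -0.9664, 1.7536] → [0.0826, 0.2519, -0.3186, -0.6707, -0.4873, -0.5592]
J6: z=[-0.1993, -0.6078, 0.7687] o=[-1.2678, -0.7971, 1.8375] → [0.0401, -0.1906, -0.1403, -0.1993, -0.6078, 0.7687]
V = J·q̇ = [0.7041, 0.3996, 0.5549, -0.0755, 0.6649, -0.2686]

0.7041 0.3996 0.5549 -0.0755 0.6649 -0.2686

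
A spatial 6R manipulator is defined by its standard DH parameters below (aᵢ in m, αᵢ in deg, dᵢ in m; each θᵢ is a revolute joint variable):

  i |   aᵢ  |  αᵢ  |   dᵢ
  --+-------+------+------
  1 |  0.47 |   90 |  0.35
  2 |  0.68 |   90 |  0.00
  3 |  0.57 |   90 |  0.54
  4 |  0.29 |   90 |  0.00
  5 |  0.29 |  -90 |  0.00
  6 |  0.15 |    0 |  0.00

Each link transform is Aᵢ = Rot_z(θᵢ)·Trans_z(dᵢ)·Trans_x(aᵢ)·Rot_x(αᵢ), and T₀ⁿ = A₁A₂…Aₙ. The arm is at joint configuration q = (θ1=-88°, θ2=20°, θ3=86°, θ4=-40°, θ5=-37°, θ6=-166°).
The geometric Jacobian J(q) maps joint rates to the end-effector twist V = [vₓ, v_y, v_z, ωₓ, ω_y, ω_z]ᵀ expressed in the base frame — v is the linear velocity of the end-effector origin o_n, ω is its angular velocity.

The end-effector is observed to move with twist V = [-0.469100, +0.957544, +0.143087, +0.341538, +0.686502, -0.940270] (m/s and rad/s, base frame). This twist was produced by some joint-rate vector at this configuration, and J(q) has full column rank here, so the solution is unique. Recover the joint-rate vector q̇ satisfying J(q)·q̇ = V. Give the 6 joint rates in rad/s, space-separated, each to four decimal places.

-0.4590 0.2620 0.7660 -0.5240 0.8550 -0.2860

o_n = [-0.8198, -1.1991, 0.3369]
J₁: ẑ×o_n = [1.1991, -0.8198, 0.0000], ω = ẑ
J2: z=[-0.9994, -0.0349, 0.0000] o=[0.0164, -0.4697, 0.3500] → [0.0005, -0.0131, 0.6998, -0.9994, -0.0349, 0.0000]
J3: z=[0.0119, -0.3418, -0.9397] o=[0.0387, -1.1083, 0.5826] → [-0.0013, 0.8097, -0.2945, 0.0119, -0.3418, -0.9397]
J4: z=[0.1024, -0.9344, 0.3412] o=[-0.5218, -1.3501, 0.0887] → [-0.2834, -0.1271, -0.2630, 0.1024, -0.9344, 0.3412]
J5: z=[0.6302, 0.3263, 0.7045] o=[-0.7450, -1.3086, 0.2692] → [-0.0551, -0.0954, 0.0935, 0.6302, 0.3263, 0.7045]
J6: z=[-0.3814, -0.6603, 0.6470] o=[-0.9411, -1.1125, 0.3538] → [0.0672, 0.0720, 0.1131, -0.3814, -0.6603, 0.6470]
q̇ = J⁺·V = [-0.4590, 0.2620, 0.7660, -0.5240, 0.8550, -0.2860]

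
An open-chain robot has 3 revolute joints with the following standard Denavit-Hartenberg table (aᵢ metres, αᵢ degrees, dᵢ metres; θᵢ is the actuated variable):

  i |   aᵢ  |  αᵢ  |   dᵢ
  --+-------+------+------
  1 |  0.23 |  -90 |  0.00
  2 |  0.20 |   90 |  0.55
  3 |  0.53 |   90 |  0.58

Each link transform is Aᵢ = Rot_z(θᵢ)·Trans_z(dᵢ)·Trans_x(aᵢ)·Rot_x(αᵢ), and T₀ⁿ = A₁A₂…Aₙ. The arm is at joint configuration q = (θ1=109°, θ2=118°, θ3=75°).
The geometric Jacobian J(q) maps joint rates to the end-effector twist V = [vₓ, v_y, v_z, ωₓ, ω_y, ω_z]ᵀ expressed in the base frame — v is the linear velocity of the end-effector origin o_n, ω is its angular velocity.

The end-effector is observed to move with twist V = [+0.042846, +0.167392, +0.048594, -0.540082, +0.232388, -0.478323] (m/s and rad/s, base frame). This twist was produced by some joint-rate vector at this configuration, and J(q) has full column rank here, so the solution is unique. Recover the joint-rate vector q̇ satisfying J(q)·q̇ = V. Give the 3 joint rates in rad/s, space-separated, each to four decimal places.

o_n = [-1.1942, 0.2063, -0.5700]
J₁: ẑ×o_n = [-0.2063, -1.1942, 0.0000], ω = ẑ
J2: z=[-0.9455, -0.3256, 0.0000] o=[-0.0749, 0.2175, 0.0000] → [0.1856, -0.5389, -0.3538, -0.9455, -0.3256, 0.0000]
J3: z=[-0.2875, 0.8348, -0.4695] o=[-0.5643, -0.0504, -0.1766] → [-0.2079, 0.1826, 0.4520, -0.2875, 0.8348, -0.4695]
q̇ = J⁺·V = [-0.2680, 0.4350, 0.4480]

-0.2680 0.4350 0.4480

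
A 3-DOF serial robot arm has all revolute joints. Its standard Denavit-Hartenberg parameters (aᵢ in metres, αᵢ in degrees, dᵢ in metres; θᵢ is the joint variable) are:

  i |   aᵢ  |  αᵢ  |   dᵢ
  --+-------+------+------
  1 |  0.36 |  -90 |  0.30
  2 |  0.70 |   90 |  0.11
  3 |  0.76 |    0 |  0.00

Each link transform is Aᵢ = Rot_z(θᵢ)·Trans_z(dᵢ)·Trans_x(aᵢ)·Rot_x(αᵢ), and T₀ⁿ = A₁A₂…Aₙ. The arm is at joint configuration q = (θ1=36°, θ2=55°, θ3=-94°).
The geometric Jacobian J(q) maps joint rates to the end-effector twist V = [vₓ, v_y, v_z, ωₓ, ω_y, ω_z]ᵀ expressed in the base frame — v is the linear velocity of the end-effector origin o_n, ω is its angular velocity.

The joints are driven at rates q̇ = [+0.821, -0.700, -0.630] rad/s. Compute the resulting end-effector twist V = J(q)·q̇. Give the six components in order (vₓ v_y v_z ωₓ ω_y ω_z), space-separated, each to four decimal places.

o_n = [0.9724, -0.0946, -0.2300]
J₁: ẑ×o_n = [0.0946, 0.9724, -0.0000], ω = ẑ
J2: z=[-0.5878, 0.8090, 0.0000] o=[0.2912, 0.2116, 0.3000] → [-0.4288, -0.3115, -0.3711, -0.5878, 0.8090, 0.0000]
J3: z=[0.6627, 0.4815, 0.5736] o=[0.5514, 0.5366, -0.2734] → [0.3830, 0.2127, -0.6210, 0.6627, 0.4815, 0.5736]
V = J·q̇ = [0.1366, 0.8824, 0.6510, -0.0061, -0.8696, 0.4596]

0.1366 0.8824 0.6510 -0.0061 -0.8696 0.4596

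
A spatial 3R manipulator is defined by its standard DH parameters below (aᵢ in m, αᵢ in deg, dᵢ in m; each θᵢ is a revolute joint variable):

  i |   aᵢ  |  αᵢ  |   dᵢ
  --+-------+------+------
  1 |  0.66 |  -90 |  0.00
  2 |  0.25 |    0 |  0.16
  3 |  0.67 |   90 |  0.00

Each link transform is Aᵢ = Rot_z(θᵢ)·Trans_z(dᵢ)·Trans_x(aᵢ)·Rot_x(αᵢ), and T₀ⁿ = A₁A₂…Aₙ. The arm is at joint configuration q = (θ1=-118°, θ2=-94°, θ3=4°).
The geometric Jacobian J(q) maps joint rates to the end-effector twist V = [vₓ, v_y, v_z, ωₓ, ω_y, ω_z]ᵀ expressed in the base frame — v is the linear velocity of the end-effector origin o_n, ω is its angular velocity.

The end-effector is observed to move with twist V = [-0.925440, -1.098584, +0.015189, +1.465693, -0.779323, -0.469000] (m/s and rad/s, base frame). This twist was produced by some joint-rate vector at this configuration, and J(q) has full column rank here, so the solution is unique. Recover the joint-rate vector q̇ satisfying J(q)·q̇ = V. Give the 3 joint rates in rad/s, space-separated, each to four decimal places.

-0.4690 0.8710 0.7890

o_n = [-0.1604, -0.6425, 0.9194]
J₁: ẑ×o_n = [0.6425, -0.1604, 0.0000], ω = ẑ
J2: z=[0.8829, -0.4695, 0.0000] o=[-0.3099, -0.5827, 0.0000] → [-0.4316, -0.8118, 0.0174, 0.8829, -0.4695, 0.0000]
J3: z=[0.8829, -0.4695, 0.0000] o=[-0.1604, -0.6425, 0.2494] → [-0.3145, -0.5916, -0.0000, 0.8829, -0.4695, 0.0000]
q̇ = J⁺·V = [-0.4690, 0.8710, 0.7890]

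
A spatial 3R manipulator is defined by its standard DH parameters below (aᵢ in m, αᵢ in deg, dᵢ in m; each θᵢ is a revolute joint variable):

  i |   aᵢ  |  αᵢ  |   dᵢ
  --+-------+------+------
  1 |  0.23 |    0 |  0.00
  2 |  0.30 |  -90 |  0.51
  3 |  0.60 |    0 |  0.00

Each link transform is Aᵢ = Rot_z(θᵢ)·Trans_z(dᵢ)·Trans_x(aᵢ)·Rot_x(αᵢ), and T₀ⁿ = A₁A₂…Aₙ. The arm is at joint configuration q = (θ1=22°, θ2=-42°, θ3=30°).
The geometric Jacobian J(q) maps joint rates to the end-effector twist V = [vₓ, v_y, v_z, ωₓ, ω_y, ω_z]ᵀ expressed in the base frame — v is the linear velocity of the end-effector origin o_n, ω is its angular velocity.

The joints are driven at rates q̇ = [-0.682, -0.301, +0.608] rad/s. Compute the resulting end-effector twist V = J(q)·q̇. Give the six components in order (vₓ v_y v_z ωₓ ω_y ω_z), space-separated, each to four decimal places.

-0.3882 -0.8401 -0.3159 0.2079 0.5713 -0.9830

o_n = [0.9834, -0.1942, 0.2100]
J₁: ẑ×o_n = [0.1942, 0.9834, -0.0000], ω = ẑ
J2: z=[0.0000, 0.0000, 1.0000] o=[0.2133, 0.0862, 0.0000] → [0.2803, 0.7702, -0.0000, 0.0000, 0.0000, 1.0000]
J3: z=[0.3420, 0.9397, 0.0000] o=[0.4952, -0.0164, 0.5100] → [-0.2819, 0.1026, -0.5196, 0.3420, 0.9397, 0.0000]
V = J·q̇ = [-0.3882, -0.8401, -0.3159, 0.2079, 0.5713, -0.9830]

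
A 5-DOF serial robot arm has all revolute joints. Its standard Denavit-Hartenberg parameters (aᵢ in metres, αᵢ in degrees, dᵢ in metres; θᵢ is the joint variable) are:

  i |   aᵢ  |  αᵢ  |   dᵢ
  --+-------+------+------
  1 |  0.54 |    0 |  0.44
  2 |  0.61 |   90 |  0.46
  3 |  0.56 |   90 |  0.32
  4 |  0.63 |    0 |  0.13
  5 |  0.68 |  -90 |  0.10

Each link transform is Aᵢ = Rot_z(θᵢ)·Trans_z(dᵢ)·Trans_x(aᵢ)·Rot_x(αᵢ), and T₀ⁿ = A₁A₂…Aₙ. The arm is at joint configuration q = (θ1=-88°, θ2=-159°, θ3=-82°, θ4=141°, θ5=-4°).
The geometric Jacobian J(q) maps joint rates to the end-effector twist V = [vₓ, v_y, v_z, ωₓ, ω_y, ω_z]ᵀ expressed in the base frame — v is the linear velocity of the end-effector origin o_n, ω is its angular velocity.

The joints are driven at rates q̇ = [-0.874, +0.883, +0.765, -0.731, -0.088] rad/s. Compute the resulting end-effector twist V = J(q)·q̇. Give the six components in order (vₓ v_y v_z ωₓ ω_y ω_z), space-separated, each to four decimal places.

o_n = [0.9791, 0.2186, 1.2908]
J₁: ẑ×o_n = [-0.2186, 0.9791, 0.0000], ω = ẑ
J2: z=[0.0000, 0.0000, 1.0000] o=[0.0188, -0.5397, 0.4400] → [-0.7583, 0.9603, 0.0000, 0.0000, 0.0000, 1.0000]
J3: z=[0.9205, 0.3907, 0.0000] o=[-0.2195, 0.0218, 0.9000] → [0.1527, -0.3597, -0.2872, 0.9205, 0.3907, 0.0000]
J4: z=[0.3869, -0.9115, -0.1392] o=[0.0446, 0.2186, 0.3454] → [-0.8617, -0.4958, 0.8519, 0.3869, -0.9115, -0.1392]
J5: z=[0.3869, -0.9115, -0.1392] o=[0.4865, 0.1923, 0.8122] → [-0.4326, -0.2537, 0.4592, 0.3869, -0.9115, -0.1392]
V = J·q̇ = [0.3063, 0.1018, -0.8828, 0.3873, 1.0455, 0.1230]

0.3063 0.1018 -0.8828 0.3873 1.0455 0.1230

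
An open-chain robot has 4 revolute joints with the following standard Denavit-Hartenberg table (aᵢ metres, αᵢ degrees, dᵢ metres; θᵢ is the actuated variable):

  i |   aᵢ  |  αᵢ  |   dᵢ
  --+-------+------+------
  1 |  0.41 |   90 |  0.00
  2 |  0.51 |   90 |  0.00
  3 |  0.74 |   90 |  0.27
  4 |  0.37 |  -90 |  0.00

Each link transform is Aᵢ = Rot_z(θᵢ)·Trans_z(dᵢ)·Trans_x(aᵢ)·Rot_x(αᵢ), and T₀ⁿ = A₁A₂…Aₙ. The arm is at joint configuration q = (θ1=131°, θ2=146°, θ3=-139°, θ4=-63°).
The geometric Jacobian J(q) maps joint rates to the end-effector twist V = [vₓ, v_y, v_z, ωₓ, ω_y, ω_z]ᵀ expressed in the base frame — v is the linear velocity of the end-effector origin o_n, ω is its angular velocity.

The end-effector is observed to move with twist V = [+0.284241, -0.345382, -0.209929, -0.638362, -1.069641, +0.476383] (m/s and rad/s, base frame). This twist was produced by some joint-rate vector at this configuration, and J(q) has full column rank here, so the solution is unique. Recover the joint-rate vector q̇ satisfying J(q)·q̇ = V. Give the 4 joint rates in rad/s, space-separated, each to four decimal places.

o_n = [-0.7920, 0.0031, -0.1475]
J₁: ẑ×o_n = [-0.0031, -0.7920, 0.0000], ω = ẑ
J2: z=[0.7547, 0.6561, 0.0000] o=[-0.2690, 0.3094, 0.0000] → [-0.0968, 0.1113, 0.1119, 0.7547, 0.6561, 0.0000]
J3: z=[-0.3669, 0.4220, 0.8290] o=[0.0084, -0.0097, 0.2852] → [-0.1932, -0.8223, 0.3331, -0.3669, 0.4220, 0.8290]
J4: z=[0.2128, 0.9056, -0.3669] o=[-0.7608, 0.1352, 0.1967] → [-0.3602, 0.0847, 0.0001, 0.2128, 0.9056, -0.3669]
q̇ = J⁺·V = [0.6100, -0.8990, -0.3280, -0.3770]

0.6100 -0.8990 -0.3280 -0.3770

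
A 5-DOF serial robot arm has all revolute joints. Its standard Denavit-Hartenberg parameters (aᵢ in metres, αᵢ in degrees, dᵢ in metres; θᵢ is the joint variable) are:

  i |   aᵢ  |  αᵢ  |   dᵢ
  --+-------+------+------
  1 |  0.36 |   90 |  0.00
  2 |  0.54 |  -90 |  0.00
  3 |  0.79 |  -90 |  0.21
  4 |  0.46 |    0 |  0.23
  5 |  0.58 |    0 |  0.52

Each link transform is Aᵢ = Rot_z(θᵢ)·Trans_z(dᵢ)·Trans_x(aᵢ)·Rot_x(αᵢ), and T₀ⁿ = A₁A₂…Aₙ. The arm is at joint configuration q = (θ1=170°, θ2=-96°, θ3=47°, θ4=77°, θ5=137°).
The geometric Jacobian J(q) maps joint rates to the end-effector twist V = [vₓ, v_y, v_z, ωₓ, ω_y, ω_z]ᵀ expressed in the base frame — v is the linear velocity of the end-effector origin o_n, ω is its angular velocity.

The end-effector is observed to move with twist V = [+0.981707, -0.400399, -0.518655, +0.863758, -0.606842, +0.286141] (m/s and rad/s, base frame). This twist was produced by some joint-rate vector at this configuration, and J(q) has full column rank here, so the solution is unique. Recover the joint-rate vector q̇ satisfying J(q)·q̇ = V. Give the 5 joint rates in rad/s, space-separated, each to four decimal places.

o_n = [-0.5520, -0.7285, -0.2804]
J₁: ẑ×o_n = [0.7285, -0.5520, 0.0000], ω = ẑ
J2: z=[0.1736, 0.9848, 0.0000] o=[-0.3545, 0.0625, 0.0000] → [-0.2761, 0.0487, 0.0571, 0.1736, 0.9848, 0.0000]
J3: z=[-0.9794, 0.1727, -0.1045] o=[-0.2989, 0.0527, -0.5370] → [-0.0373, 0.2778, 0.8088, -0.9794, 0.1727, -0.1045]
J4: z=[-0.1937, -0.6584, 0.7273] o=[-0.5495, -0.4898, -1.0948] → [-0.3626, 0.1559, 0.0446, -0.1937, -0.6584, 0.7273]
J5: z=[-0.1937, -0.6584, 0.7273] o=[-0.1609, -0.7944, -0.9509] → [-0.4894, -0.1546, -0.2702, -0.1937, -0.6584, 0.7273]
q̇ = J⁺·V = [0.5710, -0.8050, -0.9210, 0.4150, -0.9390]

0.5710 -0.8050 -0.9210 0.4150 -0.9390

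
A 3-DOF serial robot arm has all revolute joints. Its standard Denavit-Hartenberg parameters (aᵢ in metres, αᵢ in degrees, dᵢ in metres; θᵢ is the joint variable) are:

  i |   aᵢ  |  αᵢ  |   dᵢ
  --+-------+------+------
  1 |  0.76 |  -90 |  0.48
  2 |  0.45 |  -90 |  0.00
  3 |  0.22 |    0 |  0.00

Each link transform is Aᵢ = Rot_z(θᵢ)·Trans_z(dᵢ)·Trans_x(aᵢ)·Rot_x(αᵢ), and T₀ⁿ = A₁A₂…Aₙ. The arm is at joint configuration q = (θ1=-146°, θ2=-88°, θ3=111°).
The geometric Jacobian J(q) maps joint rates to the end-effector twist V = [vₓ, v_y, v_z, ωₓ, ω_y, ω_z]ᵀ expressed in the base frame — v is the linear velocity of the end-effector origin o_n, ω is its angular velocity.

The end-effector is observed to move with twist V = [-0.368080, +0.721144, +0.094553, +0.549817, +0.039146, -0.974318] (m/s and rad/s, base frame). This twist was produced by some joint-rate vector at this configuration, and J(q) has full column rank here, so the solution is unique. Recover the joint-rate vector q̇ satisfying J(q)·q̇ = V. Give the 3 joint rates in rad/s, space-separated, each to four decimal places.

o_n = [-0.7557, -0.2620, 0.8509]
J₁: ẑ×o_n = [0.2620, -0.7557, 0.0000], ω = ẑ
J2: z=[0.5592, -0.8290, 0.0000] o=[-0.6301, -0.4250, 0.4800] → [-0.3075, -0.2074, -0.0130, 0.5592, -0.8290, 0.0000]
J3: z=[-0.8285, -0.5589, -0.0349] o=[-0.6431, -0.4338, 0.9297] → [0.0500, -0.0614, -0.2053, -0.8285, -0.5589, -0.0349]
q̇ = J⁺·V = [-0.9910, 0.2750, -0.4780]

-0.9910 0.2750 -0.4780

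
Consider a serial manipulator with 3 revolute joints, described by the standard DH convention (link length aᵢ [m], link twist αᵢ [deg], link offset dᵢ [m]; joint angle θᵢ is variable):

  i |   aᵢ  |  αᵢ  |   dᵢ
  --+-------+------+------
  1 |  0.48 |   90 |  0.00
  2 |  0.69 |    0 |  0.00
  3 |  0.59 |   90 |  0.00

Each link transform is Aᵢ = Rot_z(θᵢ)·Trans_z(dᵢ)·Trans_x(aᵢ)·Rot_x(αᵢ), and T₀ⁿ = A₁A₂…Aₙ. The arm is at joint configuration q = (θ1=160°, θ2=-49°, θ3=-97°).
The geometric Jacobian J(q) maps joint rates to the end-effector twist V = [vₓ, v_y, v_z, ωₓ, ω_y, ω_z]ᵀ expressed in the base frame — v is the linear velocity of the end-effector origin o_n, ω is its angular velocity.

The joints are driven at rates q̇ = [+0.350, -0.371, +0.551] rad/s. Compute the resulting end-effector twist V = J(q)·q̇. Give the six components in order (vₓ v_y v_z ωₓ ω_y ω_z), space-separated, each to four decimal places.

0.0726 -0.1916 -0.2560 0.0616 0.1691 0.3500

o_n = [-0.4168, 0.1517, -0.8507]
J₁: ẑ×o_n = [-0.1517, -0.4168, 0.0000], ω = ẑ
J2: z=[0.3420, 0.9397, 0.0000] o=[-0.4511, 0.1642, 0.0000] → [-0.7994, 0.2909, -0.0365, 0.3420, 0.9397, 0.0000]
J3: z=[0.3420, 0.9397, 0.0000] o=[-0.8764, 0.3190, -0.5207] → [-0.3100, 0.1128, -0.4891, 0.3420, 0.9397, 0.0000]
V = J·q̇ = [0.0726, -0.1916, -0.2560, 0.0616, 0.1691, 0.3500]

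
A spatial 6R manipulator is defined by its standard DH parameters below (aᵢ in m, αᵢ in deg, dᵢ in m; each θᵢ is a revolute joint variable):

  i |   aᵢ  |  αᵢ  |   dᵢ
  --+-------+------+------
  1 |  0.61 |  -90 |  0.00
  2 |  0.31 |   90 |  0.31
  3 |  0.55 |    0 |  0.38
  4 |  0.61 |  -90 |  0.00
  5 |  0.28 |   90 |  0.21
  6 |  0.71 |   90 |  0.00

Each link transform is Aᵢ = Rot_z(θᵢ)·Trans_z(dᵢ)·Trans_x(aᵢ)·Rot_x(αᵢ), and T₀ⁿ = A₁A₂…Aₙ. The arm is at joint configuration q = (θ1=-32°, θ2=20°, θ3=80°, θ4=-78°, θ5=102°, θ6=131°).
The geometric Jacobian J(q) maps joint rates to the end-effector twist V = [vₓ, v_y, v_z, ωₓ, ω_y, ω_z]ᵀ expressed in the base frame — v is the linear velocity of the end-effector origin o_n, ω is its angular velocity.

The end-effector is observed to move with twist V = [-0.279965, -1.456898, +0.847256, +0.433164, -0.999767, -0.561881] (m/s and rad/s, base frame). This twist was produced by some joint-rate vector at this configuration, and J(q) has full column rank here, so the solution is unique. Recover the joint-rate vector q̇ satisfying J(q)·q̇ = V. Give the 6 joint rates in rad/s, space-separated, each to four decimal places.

o_n = [2.3575, 0.4367, 0.1764]
J₁: ẑ×o_n = [-0.4367, 2.3575, 0.0000], ω = ẑ
J2: z=[0.5299, 0.8480, 0.0000] o=[0.5173, -0.3233, 0.0000] → [0.1496, -0.0935, -1.1579, 0.5299, 0.8480, 0.0000]
J3: z=[0.2900, -0.1812, 0.9397] o=[0.9286, -0.2147, -0.1060] → [-0.6634, 1.2608, 0.4479, 0.2900, -0.1812, 0.9397]
J4: z=[0.2900, -0.1812, 0.9397] o=[1.4020, 0.1282, 0.2184] → [-0.2823, 0.9101, 0.2627, 0.2900, -0.1812, 0.9397]
J5: z=[0.5018, 0.8649, 0.0119] o=[1.8991, -0.1573, 0.0099] → [0.1369, -0.0781, -0.0984, 0.5018, 0.8649, 0.0119]
J6: z=[0.7368, -0.4202, -0.5297] o=[1.8776, 0.1012, -0.2251] → [0.0091, -0.5500, 0.4489, 0.7368, -0.4202, -0.5297]
q̇ = J⁺·V = [-0.9300, -0.0660, 0.9910, -0.1900, -0.5770, 0.7130]

-0.9300 -0.0660 0.9910 -0.1900 -0.5770 0.7130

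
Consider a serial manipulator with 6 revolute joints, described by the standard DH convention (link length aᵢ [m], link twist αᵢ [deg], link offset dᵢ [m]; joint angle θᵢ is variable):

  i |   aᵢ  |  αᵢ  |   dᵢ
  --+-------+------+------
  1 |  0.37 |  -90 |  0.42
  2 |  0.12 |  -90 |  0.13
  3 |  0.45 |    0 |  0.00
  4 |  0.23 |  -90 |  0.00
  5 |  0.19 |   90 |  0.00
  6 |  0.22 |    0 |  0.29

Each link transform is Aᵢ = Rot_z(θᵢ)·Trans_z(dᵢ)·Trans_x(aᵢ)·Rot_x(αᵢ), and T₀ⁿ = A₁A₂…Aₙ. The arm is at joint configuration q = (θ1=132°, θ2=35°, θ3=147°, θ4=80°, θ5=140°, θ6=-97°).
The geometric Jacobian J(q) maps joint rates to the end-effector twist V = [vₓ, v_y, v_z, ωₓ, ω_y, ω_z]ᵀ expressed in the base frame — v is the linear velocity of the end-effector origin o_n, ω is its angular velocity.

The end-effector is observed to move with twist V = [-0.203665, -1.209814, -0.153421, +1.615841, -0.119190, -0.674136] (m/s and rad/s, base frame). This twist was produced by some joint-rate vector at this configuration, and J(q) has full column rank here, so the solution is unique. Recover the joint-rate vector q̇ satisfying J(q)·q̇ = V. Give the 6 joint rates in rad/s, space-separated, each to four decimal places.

o_n = [0.0023, 0.0735, 1.0411]
J₁: ẑ×o_n = [-0.0735, 0.0023, 0.0000], ω = ẑ
J2: z=[-0.7431, -0.6691, 0.0000] o=[-0.2476, 0.2750, 0.4200] → [-0.4156, 0.4616, 0.3169, -0.7431, -0.6691, 0.0000]
J3: z=[0.3838, -0.4263, -0.8192] o=[-0.4100, 0.2610, 0.3512] → [-0.4477, -0.6025, 0.1038, 0.3838, -0.4263, -0.8192]
J4: z=[0.3838, -0.4263, -0.8192] o=[-0.0210, 0.1953, 0.5676] → [-0.3016, -0.2008, -0.0368, 0.3838, -0.4263, -0.8192]
J5: z=[-0.9077, -0.0111, -0.4195] o=[-0.0600, -0.0128, 0.6576] → [0.0319, 0.3220, -0.0776, -0.9077, -0.0111, -0.4195]
J6: z=[-0.4031, -0.2549, 0.8790] o=[-0.0822, 0.1709, 0.7007] → [-0.0011, 0.2114, 0.0608, -0.4031, -0.2549, 0.8790]
q̇ = J⁺·V = [-0.1150, -0.9660, 0.9500, 0.5620, -0.5720, 0.5000]

-0.1150 -0.9660 0.9500 0.5620 -0.5720 0.5000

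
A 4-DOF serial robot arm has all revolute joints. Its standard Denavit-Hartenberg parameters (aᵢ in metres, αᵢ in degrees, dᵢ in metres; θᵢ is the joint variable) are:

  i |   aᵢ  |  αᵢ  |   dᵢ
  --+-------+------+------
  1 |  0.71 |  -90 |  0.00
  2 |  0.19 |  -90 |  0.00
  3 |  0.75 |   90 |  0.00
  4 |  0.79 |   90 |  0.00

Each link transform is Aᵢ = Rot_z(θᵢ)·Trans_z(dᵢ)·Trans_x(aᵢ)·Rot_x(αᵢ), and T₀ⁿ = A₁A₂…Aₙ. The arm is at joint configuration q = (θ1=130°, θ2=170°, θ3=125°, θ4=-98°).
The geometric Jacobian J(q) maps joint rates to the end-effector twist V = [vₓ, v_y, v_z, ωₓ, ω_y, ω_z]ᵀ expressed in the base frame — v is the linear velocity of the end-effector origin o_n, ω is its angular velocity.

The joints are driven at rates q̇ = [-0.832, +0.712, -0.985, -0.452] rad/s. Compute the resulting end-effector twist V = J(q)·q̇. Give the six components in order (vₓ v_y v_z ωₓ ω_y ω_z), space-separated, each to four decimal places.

1.7852 -0.6949 -0.2969 -1.0884 -0.2140 -1.7377

o_n = [-0.2542, 1.1186, -0.7397]
J₁: ẑ×o_n = [-1.1186, -0.2542, 0.0000], ω = ẑ
J2: z=[-0.7660, -0.6428, 0.0000] o=[-0.4564, 0.5439, 0.0000] → [0.4755, -0.5666, -0.3103, -0.7660, -0.6428, 0.0000]
J3: z=[0.1116, -0.1330, 0.9848] o=[-0.3361, 0.4006, -0.0330] → [-0.6131, 0.1596, 0.0910, 0.1116, -0.1330, 0.9848]
J4: z=[0.9579, -0.2493, -0.1422] o=[-0.1378, 1.1200, 0.0417] → [0.1946, 0.7651, -0.0304, 0.9579, -0.2493, -0.1422]
V = J·q̇ = [1.7852, -0.6949, -0.2969, -1.0884, -0.2140, -1.7377]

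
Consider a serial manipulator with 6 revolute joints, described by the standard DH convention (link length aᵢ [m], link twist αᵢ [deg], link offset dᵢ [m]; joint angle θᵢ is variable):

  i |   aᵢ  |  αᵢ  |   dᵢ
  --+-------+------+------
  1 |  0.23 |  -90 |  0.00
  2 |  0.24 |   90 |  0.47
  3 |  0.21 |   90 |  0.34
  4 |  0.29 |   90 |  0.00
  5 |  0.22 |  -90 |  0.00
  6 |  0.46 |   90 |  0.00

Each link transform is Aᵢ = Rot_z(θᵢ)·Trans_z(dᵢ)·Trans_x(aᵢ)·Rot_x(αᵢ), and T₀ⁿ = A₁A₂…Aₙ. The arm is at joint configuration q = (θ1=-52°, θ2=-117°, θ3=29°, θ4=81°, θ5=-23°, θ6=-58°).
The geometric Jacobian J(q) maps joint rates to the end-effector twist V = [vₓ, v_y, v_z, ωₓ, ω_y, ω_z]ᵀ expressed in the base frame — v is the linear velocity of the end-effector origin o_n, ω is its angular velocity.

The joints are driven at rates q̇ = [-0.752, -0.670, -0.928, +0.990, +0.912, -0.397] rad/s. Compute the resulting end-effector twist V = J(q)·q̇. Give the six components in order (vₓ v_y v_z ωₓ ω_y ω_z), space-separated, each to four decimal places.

-0.2944 -0.2681 -0.8636 -0.2511 -0.9639 0.7565

o_n = [0.1502, 1.3857, 0.2388]
J₁: ẑ×o_n = [-1.3857, 0.1502, 0.0000], ω = ẑ
J2: z=[0.7880, 0.6157, 0.0000] o=[0.1416, -0.1812, 0.0000] → [0.1470, -0.1881, 1.2294, 0.7880, 0.6157, 0.0000]
J3: z=[-0.5486, 0.7021, -0.4540] o=[0.4449, 0.1940, 0.2138] → [0.5585, 0.1475, -0.4468, -0.5486, 0.7021, -0.4540]
J4: z=[-0.8247, -0.3650, 0.4320] o=[0.2873, 0.5611, 0.2231] → [-0.3619, -0.0463, -0.7301, -0.8247, -0.3650, 0.4320]
J5: z=[0.2217, 0.4940, 0.8407] o=[0.1364, 0.7899, 0.1285] → [-0.4463, -0.0128, 0.1252, 0.2217, 0.4940, 0.8407]
J6: z=[-0.9624, -0.0277, 0.2701] o=[0.1019, 0.9811, 0.0252] → [-0.1152, 0.2186, -0.3880, -0.9624, -0.0277, 0.2701]
V = J·q̇ = [-0.2944, -0.2681, -0.8636, -0.2511, -0.9639, 0.7565]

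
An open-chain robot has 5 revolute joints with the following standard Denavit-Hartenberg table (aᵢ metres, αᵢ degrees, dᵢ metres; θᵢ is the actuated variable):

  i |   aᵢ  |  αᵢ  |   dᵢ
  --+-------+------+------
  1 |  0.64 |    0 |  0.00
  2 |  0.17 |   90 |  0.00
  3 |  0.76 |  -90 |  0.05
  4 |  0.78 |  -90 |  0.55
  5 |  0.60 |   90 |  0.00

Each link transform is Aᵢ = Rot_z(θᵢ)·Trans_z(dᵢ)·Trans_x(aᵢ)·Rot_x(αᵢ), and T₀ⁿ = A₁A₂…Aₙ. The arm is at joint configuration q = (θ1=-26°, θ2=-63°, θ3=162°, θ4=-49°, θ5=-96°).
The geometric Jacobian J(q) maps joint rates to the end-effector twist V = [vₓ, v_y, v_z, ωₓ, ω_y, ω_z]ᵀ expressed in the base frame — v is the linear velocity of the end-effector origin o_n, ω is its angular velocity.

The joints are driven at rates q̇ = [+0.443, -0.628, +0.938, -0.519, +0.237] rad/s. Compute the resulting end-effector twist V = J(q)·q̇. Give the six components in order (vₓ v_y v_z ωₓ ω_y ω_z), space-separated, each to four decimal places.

o_n = [-0.0397, 1.0636, -0.7103]
J₁: ẑ×o_n = [-1.0636, -0.0397, 0.0000], ω = ẑ
J2: z=[0.0000, 0.0000, 1.0000] o=[0.5752, -0.2806, 0.0000] → [-1.3442, -0.6149, 0.0000, 0.0000, 0.0000, 1.0000]
J3: z=[-0.9998, -0.0175, 0.0000] o=[0.5782, -0.4505, 0.0000] → [0.0124, -0.7102, -1.5247, -0.9998, -0.0175, 0.0000]
J4: z=[-0.0054, 0.3090, -0.9511] o=[0.5156, 0.2713, 0.2349] → [0.4615, 0.5230, 0.1673, -0.0054, 0.3090, -0.9511]
J5: z=[0.6434, 0.7291, 0.2332] o=[-0.0845, 0.9176, -0.1301] → [-0.4571, 0.3838, 0.0613, 0.6434, 0.7291, 0.2332]
V = J·q̇ = [0.0367, -0.4781, -1.5025, -0.7826, -0.0039, 0.3639]

0.0367 -0.4781 -1.5025 -0.7826 -0.0039 0.3639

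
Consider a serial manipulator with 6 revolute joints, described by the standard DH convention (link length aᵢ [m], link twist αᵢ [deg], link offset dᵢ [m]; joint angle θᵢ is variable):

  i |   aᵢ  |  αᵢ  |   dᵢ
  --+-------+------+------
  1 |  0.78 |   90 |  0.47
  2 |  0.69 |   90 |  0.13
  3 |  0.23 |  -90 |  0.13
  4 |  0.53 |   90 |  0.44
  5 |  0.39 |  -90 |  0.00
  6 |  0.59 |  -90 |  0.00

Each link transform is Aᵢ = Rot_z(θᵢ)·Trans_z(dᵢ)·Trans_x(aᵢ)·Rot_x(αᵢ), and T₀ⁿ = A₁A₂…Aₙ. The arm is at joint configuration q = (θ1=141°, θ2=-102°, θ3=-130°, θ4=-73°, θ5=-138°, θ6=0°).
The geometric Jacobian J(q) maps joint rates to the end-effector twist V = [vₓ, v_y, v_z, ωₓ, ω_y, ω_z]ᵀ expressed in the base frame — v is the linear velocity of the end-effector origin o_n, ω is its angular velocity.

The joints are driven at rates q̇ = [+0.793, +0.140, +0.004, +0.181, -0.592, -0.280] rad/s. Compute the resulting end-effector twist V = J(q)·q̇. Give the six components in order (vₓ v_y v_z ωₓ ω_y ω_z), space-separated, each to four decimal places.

o_n = [-0.4984, 0.5798, 0.0525]
J₁: ẑ×o_n = [-0.5798, -0.4984, 0.0000], ω = ẑ
J2: z=[0.6293, 0.7771, 0.0000] o=[-0.6062, 0.4909, 0.4700] → [-0.3245, 0.2627, -0.0278, 0.6293, 0.7771, 0.0000]
J3: z=[0.7602, -0.6156, 0.2079] o=[-0.4129, 0.5016, -0.2049] → [-0.1747, -0.2135, 0.0067, 0.7602, -0.6156, 0.2079]
J4: z=[-0.2807, -0.5998, -0.7493] o=[-0.4488, 0.3040, -0.0333] → [0.1552, 0.0613, -0.1072, -0.2807, -0.5998, -0.7493]
J5: z=[0.7826, 0.3089, -0.5405] o=[-0.2779, -0.3511, -0.1602] → [0.5688, -0.0472, 0.7966, 0.7826, 0.3089, -0.5405]
J6: z=[0.5804, -0.0482, 0.8129] o=[-0.3656, 0.0193, -0.0755] → [-0.4617, -0.1823, 0.3189, 0.5804, -0.0482, 0.8129]
V = J·q̇ = [-0.6852, -0.2692, -0.5842, -0.5855, -0.1716, 0.7506]

-0.6852 -0.2692 -0.5842 -0.5855 -0.1716 0.7506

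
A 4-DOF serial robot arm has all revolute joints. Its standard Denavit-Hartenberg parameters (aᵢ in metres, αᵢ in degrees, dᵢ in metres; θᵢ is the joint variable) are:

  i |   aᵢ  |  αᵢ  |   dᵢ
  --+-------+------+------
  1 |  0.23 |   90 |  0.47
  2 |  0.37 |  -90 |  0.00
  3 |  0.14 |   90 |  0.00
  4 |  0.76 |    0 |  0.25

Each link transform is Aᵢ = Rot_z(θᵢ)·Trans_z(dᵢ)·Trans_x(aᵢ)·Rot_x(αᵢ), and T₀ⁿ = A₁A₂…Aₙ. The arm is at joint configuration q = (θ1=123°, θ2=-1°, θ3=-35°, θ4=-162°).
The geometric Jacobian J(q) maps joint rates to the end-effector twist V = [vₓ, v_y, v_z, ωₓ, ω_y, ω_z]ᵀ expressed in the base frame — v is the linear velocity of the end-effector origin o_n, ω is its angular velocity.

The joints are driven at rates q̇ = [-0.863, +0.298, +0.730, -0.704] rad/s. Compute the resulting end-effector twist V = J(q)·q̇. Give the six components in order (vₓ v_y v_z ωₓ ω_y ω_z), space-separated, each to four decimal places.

o_n = [-0.0951, -0.0914, 0.2396]
J₁: ẑ×o_n = [0.0914, -0.0951, 0.0000], ω = ẑ
J2: z=[0.8387, 0.5446, 0.0000] o=[-0.1253, 0.1929, 0.4700] → [-0.1255, 0.1933, -0.2549, 0.8387, 0.5446, 0.0000]
J3: z=[-0.0095, 0.0146, 0.9998] o=[-0.3268, 0.5032, 0.4635] → [0.5912, 0.2295, 0.0023, -0.0095, 0.0146, 0.9998]
J4: z=[0.9993, -0.0348, 0.0100] o=[-0.3219, 0.6431, 0.4615] → [0.0151, 0.2241, -0.7261, 0.9993, -0.0348, 0.0100]
V = J·q̇ = [0.3047, 0.1494, 0.4368, -0.4606, 0.1975, -0.1402]

0.3047 0.1494 0.4368 -0.4606 0.1975 -0.1402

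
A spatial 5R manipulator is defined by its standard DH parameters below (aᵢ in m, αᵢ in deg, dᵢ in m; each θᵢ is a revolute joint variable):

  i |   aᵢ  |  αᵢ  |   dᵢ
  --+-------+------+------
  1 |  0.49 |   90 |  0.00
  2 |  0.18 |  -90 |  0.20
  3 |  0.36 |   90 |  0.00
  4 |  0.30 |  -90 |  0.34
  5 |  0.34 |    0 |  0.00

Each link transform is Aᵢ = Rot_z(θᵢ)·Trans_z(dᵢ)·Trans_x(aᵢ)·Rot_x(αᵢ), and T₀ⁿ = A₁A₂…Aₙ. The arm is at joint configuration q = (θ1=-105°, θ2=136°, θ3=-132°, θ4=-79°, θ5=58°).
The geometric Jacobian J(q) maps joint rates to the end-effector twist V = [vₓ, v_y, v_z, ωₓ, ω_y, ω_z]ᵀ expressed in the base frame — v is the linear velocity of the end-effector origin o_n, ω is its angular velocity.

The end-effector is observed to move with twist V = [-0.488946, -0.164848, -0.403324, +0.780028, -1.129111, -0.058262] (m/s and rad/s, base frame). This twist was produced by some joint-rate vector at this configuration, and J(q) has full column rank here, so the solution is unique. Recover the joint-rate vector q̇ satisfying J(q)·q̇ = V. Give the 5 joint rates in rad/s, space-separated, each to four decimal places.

o_n = [-0.7254, -0.7715, 0.2275]
J₁: ẑ×o_n = [0.7715, -0.7254, 0.0000], ω = ẑ
J2: z=[-0.9659, 0.2588, 0.0000] o=[-0.1268, -0.4733, 0.0000] → [0.0589, 0.2198, 0.4429, -0.9659, 0.2588, 0.0000]
J3: z=[0.1798, 0.6710, -0.7193] o=[-0.2865, -0.2965, 0.1250] → [-0.2729, 0.2973, 0.2091, 0.1798, 0.6710, -0.7193]
J4: z=[0.5080, -0.6895, -0.5162] o=[-0.5898, -0.3946, -0.0423] → [-0.3806, -0.0670, -0.2850, 0.5080, -0.6895, -0.5162]
J5: z=[-0.7926, -0.1396, -0.5935] o=[-0.5182, -0.8422, -0.0326] → [0.0057, 0.3291, -0.0850, -0.7926, -0.1396, -0.5935]
q̇ = J⁺·V = [-0.4220, -0.0120, -0.7800, 0.9790, -0.5190]

-0.4220 -0.0120 -0.7800 0.9790 -0.5190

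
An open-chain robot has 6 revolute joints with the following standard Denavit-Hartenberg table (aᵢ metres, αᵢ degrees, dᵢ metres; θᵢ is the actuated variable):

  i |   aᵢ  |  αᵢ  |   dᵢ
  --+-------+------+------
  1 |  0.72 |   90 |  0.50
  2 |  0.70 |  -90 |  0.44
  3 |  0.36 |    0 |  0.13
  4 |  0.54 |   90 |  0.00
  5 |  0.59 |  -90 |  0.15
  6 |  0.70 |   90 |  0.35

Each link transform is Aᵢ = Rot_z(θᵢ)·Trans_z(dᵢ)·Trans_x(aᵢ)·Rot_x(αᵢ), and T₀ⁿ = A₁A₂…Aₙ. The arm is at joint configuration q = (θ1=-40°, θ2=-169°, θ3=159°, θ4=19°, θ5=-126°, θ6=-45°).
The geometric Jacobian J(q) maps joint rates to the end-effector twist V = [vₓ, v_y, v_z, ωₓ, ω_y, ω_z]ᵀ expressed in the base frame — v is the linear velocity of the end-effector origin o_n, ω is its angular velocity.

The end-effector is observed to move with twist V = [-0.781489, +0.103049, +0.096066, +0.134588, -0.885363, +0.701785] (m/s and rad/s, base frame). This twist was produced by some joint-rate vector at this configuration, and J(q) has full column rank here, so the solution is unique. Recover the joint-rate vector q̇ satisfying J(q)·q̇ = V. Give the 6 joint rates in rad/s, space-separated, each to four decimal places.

0.6500 0.4450 0.3950 0.1650 -0.1700 0.8210

o_n = [0.4795, 0.0415, 1.3976]
J₁: ẑ×o_n = [-0.0415, 0.4795, 0.0000], ω = ẑ
J2: z=[-0.6428, -0.7660, 0.0000] o=[0.5516, -0.4628, 0.5000] → [-0.6876, 0.5770, -0.3793, -0.6428, -0.7660, 0.0000]
J3: z=[0.1462, -0.1226, -0.9816] o=[-0.2577, -0.3582, 0.3664] → [0.2659, -0.8744, 0.1488, 0.1462, -0.1226, -0.9816]
J4: z=[0.1462, -0.1226, -0.9816] o=[0.0970, -0.4874, 0.3030] → [0.3849, -0.5355, 0.1242, 0.1462, -0.1226, -0.9816]
J5: z=[0.6162, 0.7876, -0.0067] o=[0.5149, -0.8134, 0.4059] → [0.7867, -0.6108, 0.5547, 0.6162, 0.7876, -0.0067]
J6: z=[0.5402, -0.4164, 0.7313] o=[0.2692, -0.4273, 0.8073] → [-0.5887, -0.1650, 0.3409, 0.5402, -0.4164, 0.7313]
q̇ = J⁺·V = [0.6500, 0.4450, 0.3950, 0.1650, -0.1700, 0.8210]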